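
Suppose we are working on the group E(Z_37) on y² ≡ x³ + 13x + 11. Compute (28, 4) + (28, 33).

O

The two points share x = 28 and their y-coordinates satisfy 4 + 33 ≡ 0 (mod 37), so they are inverses. Their sum is ∞.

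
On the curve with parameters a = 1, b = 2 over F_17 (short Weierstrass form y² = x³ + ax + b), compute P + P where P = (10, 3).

tangent at (10, 3): λ = (3·10² + 1)/(2·3) ≡ 12/6. 6⁻¹ ≡ 3 (mod 17), so λ ≡ 12·3 ≡ 2.
  x = λ² - 10 - 10 = 4 - 20 ≡ 1; y = λ·(10 - 1) - 3 ≡ 15. → (1, 15)

(1, 15)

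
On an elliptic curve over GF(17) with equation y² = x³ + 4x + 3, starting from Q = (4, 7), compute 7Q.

Repeated addition: build up to 7Q.
2Q: tangent at (4, 7): λ = (3·4² + 4)/(2·7) ≡ 1/14. 14⁻¹ ≡ 11 (mod 17) since 14·11 = 154 ≡ 1, so λ ≡ 1·11 ≡ 11.
  x = λ² - 4 - 4 = 121 - 8 ≡ 11; y = λ·(4 - 11) - 7 ≡ 1. → (11, 1)
3Q: (11, 1) + (4, 7). λ = (7 - 1)/(4 - 11) ≡ 6/10 mod 17. 10⁻¹ ≡ 12 (mod 17) since 10·12 = 120 ≡ 1, so λ ≡ 4.
  x = λ² - 11 - 4 = 16 - 15 ≡ 1; y = λ·(11 - 1) - 1 ≡ 5. → (1, 5)
4Q: (1, 5) + (4, 7). λ = (7 - 5)/(4 - 1) ≡ 2/3 mod 17. 3⁻¹ ≡ 6 (mod 17) since 3·6 = 18 ≡ 1, so λ ≡ 12.
  x = λ² - 1 - 4 = 144 - 5 ≡ 3; y = λ·(1 - 3) - 5 ≡ 5. → (3, 5)
5Q: (3, 5) + (4, 7). λ = (7 - 5)/(4 - 3) ≡ 2/1 mod 17. 1⁻¹ ≡ 1 (mod 17), so λ ≡ 2.
  x = λ² - 3 - 4 = 4 - 7 ≡ 14; y = λ·(3 - 14) - 5 ≡ 7. → (14, 7)
6Q: (14, 7) + (4, 7). λ = (7 - 7)/(4 - 14) ≡ 0/7 mod 17. 7⁻¹ ≡ 5 (mod 17), so λ ≡ 0.
  x = λ² - 14 - 4 = 0 - 18 ≡ 16; y = λ·(14 - 16) - 7 ≡ 10. → (16, 10)
7Q: (16, 10) + (4, 7). λ = (7 - 10)/(4 - 16) ≡ 14/5 mod 17. 5⁻¹ ≡ 7 (mod 17), so λ ≡ 13.
  x = λ² - 16 - 4 = 169 - 20 ≡ 13; y = λ·(16 - 13) - 10 ≡ 12. → (13, 12)

(13, 12)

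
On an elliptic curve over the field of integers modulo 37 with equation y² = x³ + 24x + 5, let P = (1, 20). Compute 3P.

Repeated addition: build up to 3P.
2P: tangent at (1, 20): λ = (3·1² + 24)/(2·20) ≡ 27/3. 3⁻¹ ≡ 25 (mod 37) since 3·25 = 75 ≡ 1, so λ ≡ 27·25 ≡ 9.
  x = λ² - 1 - 1 = 81 - 2 ≡ 5; y = λ·(1 - 5) - 20 ≡ 18. → (5, 18)
3P: (5, 18) + (1, 20). λ = (20 - 18)/(1 - 5) ≡ 2/33 mod 37. 33⁻¹ ≡ 9 (mod 37), so λ ≡ 18.
  x = λ² - 5 - 1 = 324 - 6 ≡ 22; y = λ·(5 - 22) - 18 ≡ 9. → (22, 9)

(22, 9)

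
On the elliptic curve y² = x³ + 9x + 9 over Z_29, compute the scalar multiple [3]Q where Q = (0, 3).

Repeated addition: build up to 3Q.
2Q: tangent at (0, 3): λ = (3·0² + 9)/(2·3) ≡ 9/6. 6⁻¹ ≡ 5 (mod 29) since 6·5 = 30 ≡ 1, so λ ≡ 9·5 ≡ 16.
  x = λ² - 0 - 0 = 256 - 0 ≡ 24; y = λ·(0 - 24) - 3 ≡ 19. → (24, 19)
3Q: (24, 19) + (0, 3). λ = (3 - 19)/(0 - 24) ≡ 13/5 mod 29. 5⁻¹ ≡ 6 (mod 29), so λ ≡ 20.
  x = λ² - 24 - 0 = 400 - 24 ≡ 28; y = λ·(24 - 28) - 19 ≡ 17. → (28, 17)

(28, 17)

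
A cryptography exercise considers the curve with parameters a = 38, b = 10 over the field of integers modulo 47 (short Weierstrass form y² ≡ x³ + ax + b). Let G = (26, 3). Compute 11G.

(26, 3)

Double-and-add on 11 = (1011)₂. Start with G = (26, 3) for the leading 1-bit.
double: tangent at (26, 3): λ = (3·26² + 38)/(2·3) ≡ 45/6. 6⁻¹ ≡ 8 (mod 47), so λ ≡ 45·8 ≡ 31.
  x = λ² - 26 - 26 = 961 - 52 ≡ 16; y = λ·(26 - 16) - 3 ≡ 25. → (16, 25)
double: tangent at (16, 25): λ = (3·16² + 38)/(2·25) ≡ 7/3. 3⁻¹ ≡ 16 (mod 47), so λ ≡ 7·16 ≡ 18.
  x = λ² - 16 - 16 = 324 - 32 ≡ 10; y = λ·(16 - 10) - 25 ≡ 36. → (10, 36)
add G: (10, 36) + (26, 3). λ = (3 - 36)/(26 - 10) ≡ 14/16 mod 47. 16⁻¹ ≡ 3 (mod 47), so λ ≡ 42.
  x = λ² - 10 - 26 = 1764 - 36 ≡ 36; y = λ·(10 - 36) - 36 ≡ 0. → (36, 0)
double: (36, 0) + (36, 0): same x and y₁ ≡ -y₂, so the sum is O.
add G: O + (26, 3) = (26, 3) (identity).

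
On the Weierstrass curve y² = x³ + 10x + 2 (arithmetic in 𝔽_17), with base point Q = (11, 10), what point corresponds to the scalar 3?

Repeated addition: build up to 3Q.
2Q: tangent at (11, 10): λ = (3·11² + 10)/(2·10) ≡ 16/3. 3⁻¹ ≡ 6 (mod 17), so λ ≡ 16·6 ≡ 11.
  x = λ² - 11 - 11 = 121 - 22 ≡ 14; y = λ·(11 - 14) - 10 ≡ 8. → (14, 8)
3Q: (14, 8) + (11, 10). λ = (10 - 8)/(11 - 14) ≡ 2/14 mod 17. 14⁻¹ ≡ 11 (mod 17), so λ ≡ 5.
  x = λ² - 14 - 11 = 25 - 25 ≡ 0; y = λ·(14 - 0) - 8 ≡ 11. → (0, 11)

(0, 11)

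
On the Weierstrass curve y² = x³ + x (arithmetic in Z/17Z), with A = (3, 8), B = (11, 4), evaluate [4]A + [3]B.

(11, 13)

First 4A:
Double-and-add on 4 = (100)₂. Start with A = (3, 8) for the leading 1-bit.
double: tangent at (3, 8): λ = (3·3² + 1)/(2·8) ≡ 11/16. 16⁻¹ ≡ 16 (mod 17), so λ ≡ 11·16 ≡ 6.
  x = λ² - 3 - 3 = 36 - 6 ≡ 13; y = λ·(3 - 13) - 8 ≡ 0. → (13, 0)
double: (13, 0) + (13, 0): same x and y₁ ≡ -y₂, so the sum is ∞.
4A = ∞.
Next 3B:
Repeated addition: build up to 3B.
2B: tangent at (11, 4): λ = (3·11² + 1)/(2·4) ≡ 7/8. 8⁻¹ ≡ 15 (mod 17), so λ ≡ 7·15 ≡ 3.
  x = λ² - 11 - 11 = 9 - 22 ≡ 4; y = λ·(11 - 4) - 4 ≡ 0. → (4, 0)
3B: (4, 0) + (11, 4). λ = (4 - 0)/(11 - 4) ≡ 4/7 mod 17. 7⁻¹ ≡ 5 (mod 17), so λ ≡ 3.
  x = λ² - 4 - 11 = 9 - 15 ≡ 11; y = λ·(4 - 11) - 0 ≡ 13. → (11, 13)
3B = (11, 13).
Finally 4A + 3B:
∞ + (11, 13) = (11, 13) (identity).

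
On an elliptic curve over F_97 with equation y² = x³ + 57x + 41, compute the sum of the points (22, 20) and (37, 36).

(40, 19)

(22, 20) + (37, 36). λ = (36 - 20)/(37 - 22) ≡ 16/15 mod 97. 15⁻¹ ≡ 13 (mod 97) since 15·13 = 195 ≡ 1, so λ ≡ 14.
  x = λ² - 22 - 37 = 196 - 59 ≡ 40; y = λ·(22 - 40) - 20 ≡ 19. → (40, 19)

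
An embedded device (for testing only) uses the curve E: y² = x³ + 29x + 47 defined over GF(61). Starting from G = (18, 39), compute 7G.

Double-and-add on 7 = (111)₂. Start with G = (18, 39) for the leading 1-bit.
double: tangent at (18, 39): λ = (3·18² + 29)/(2·39) ≡ 25/17. 17⁻¹ ≡ 18 (mod 61), so λ ≡ 25·18 ≡ 23.
  x = λ² - 18 - 18 = 529 - 36 ≡ 5; y = λ·(18 - 5) - 39 ≡ 16. → (5, 16)
add G: (5, 16) + (18, 39). λ = (39 - 16)/(18 - 5) ≡ 23/13 mod 61. 13⁻¹ ≡ 47 (mod 61) since 13·47 = 611 ≡ 1, so λ ≡ 44.
  x = λ² - 5 - 18 = 1936 - 23 ≡ 22; y = λ·(5 - 22) - 16 ≡ 29. → (22, 29)
double: tangent at (22, 29): λ = (3·22² + 29)/(2·29) ≡ 17/58. 58⁻¹ ≡ 20 (mod 61) since 58·20 = 1160 ≡ 1, so λ ≡ 17·20 ≡ 35.
  x = λ² - 22 - 22 = 1225 - 44 ≡ 22; y = λ·(22 - 22) - 29 ≡ 32. → (22, 32)
add G: (22, 32) + (18, 39). λ = (39 - 32)/(18 - 22) ≡ 7/57 mod 61. 57⁻¹ ≡ 15 (mod 61), so λ ≡ 44.
  x = λ² - 22 - 18 = 1936 - 40 ≡ 5; y = λ·(22 - 5) - 32 ≡ 45. → (5, 45)

(5, 45)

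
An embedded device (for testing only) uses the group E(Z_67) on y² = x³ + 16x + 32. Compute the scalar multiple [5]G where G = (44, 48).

Double-and-add on 5 = (101)₂. Start with G = (44, 48) for the leading 1-bit.
double: tangent at (44, 48): λ = (3·44² + 16)/(2·48) ≡ 62/29. 29⁻¹ ≡ 37 (mod 67), so λ ≡ 62·37 ≡ 16.
  x = λ² - 44 - 44 = 256 - 88 ≡ 34; y = λ·(44 - 34) - 48 ≡ 45. → (34, 45)
double: tangent at (34, 45): λ = (3·34² + 16)/(2·45) ≡ 0/23. 23⁻¹ ≡ 35 (mod 67), so λ ≡ 0·35 ≡ 0.
  x = λ² - 34 - 34 = 0 - 68 ≡ 66; y = λ·(34 - 66) - 45 ≡ 22. → (66, 22)
add G: (66, 22) + (44, 48). λ = (48 - 22)/(44 - 66) ≡ 26/45 mod 67. 45⁻¹ ≡ 3 (mod 67), so λ ≡ 11.
  x = λ² - 66 - 44 = 121 - 110 ≡ 11; y = λ·(66 - 11) - 22 ≡ 47. → (11, 47)

(11, 47)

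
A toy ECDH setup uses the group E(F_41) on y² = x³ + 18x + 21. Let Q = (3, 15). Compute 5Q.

(39, 10)

Double-and-add on 5 = (101)₂. Start with Q = (3, 15) for the leading 1-bit.
double: tangent at (3, 15): λ = (3·3² + 18)/(2·15) ≡ 4/30. 30⁻¹ ≡ 26 (mod 41), so λ ≡ 4·26 ≡ 22.
  x = λ² - 3 - 3 = 484 - 6 ≡ 27; y = λ·(3 - 27) - 15 ≡ 31. → (27, 31)
double: tangent at (27, 31): λ = (3·27² + 18)/(2·31) ≡ 32/21. 21⁻¹ ≡ 2 (mod 41) since 21·2 = 42 ≡ 1, so λ ≡ 32·2 ≡ 23.
  x = λ² - 27 - 27 = 529 - 54 ≡ 24; y = λ·(27 - 24) - 31 ≡ 38. → (24, 38)
add Q: (24, 38) + (3, 15). λ = (15 - 38)/(3 - 24) ≡ 18/20 mod 41. 20⁻¹ ≡ 39 (mod 41), so λ ≡ 5.
  x = λ² - 24 - 3 = 25 - 27 ≡ 39; y = λ·(24 - 39) - 38 ≡ 10. → (39, 10)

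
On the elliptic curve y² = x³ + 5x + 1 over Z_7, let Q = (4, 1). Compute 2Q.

tangent at (4, 1): λ = (3·4² + 5)/(2·1) ≡ 4/2. 2⁻¹ ≡ 4 (mod 7), so λ ≡ 4·4 ≡ 2.
  x = λ² - 4 - 4 = 4 - 8 ≡ 3; y = λ·(4 - 3) - 1 ≡ 1. → (3, 1)

(3, 1)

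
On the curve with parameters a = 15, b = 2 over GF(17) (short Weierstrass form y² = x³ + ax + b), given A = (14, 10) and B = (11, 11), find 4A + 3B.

First 4A:
Repeated addition: build up to 4A.
2A: tangent at (14, 10): λ = (3·14² + 15)/(2·10) ≡ 8/3. 3⁻¹ ≡ 6 (mod 17), so λ ≡ 8·6 ≡ 14.
  x = λ² - 14 - 14 = 196 - 28 ≡ 15; y = λ·(14 - 15) - 10 ≡ 10. → (15, 10)
3A: (15, 10) + (14, 10). λ = (10 - 10)/(14 - 15) ≡ 0/16 mod 17. 16⁻¹ ≡ 16 (mod 17), so λ ≡ 0.
  x = λ² - 15 - 14 = 0 - 29 ≡ 5; y = λ·(15 - 5) - 10 ≡ 7. → (5, 7)
4A: (5, 7) + (14, 10). λ = (10 - 7)/(14 - 5) ≡ 3/9 mod 17. 9⁻¹ ≡ 2 (mod 17), so λ ≡ 6.
  x = λ² - 5 - 14 = 36 - 19 ≡ 0; y = λ·(5 - 0) - 7 ≡ 6. → (0, 6)
4A = (0, 6).
Next 3B:
Repeated addition: build up to 3B.
2B: tangent at (11, 11): λ = (3·11² + 15)/(2·11) ≡ 4/5. 5⁻¹ ≡ 7 (mod 17), so λ ≡ 4·7 ≡ 11.
  x = λ² - 11 - 11 = 121 - 22 ≡ 14; y = λ·(11 - 14) - 11 ≡ 7. → (14, 7)
3B: (14, 7) + (11, 11). λ = (11 - 7)/(11 - 14) ≡ 4/14 mod 17. 14⁻¹ ≡ 11 (mod 17) since 14·11 = 154 ≡ 1, so λ ≡ 10.
  x = λ² - 14 - 11 = 100 - 25 ≡ 7; y = λ·(14 - 7) - 7 ≡ 12. → (7, 12)
3B = (7, 12).
Finally 4A + 3B:
(0, 6) + (7, 12). λ = (12 - 6)/(7 - 0) ≡ 6/7 mod 17. 7⁻¹ ≡ 5 (mod 17), so λ ≡ 13.
  x = λ² - 0 - 7 = 169 - 7 ≡ 9; y = λ·(0 - 9) - 6 ≡ 13. → (9, 13)

(9, 13)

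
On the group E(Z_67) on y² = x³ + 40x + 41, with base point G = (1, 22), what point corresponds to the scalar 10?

Repeated addition: build up to 10G.
2G: tangent at (1, 22): λ = (3·1² + 40)/(2·22) ≡ 43/44. 44⁻¹ ≡ 32 (mod 67) since 44·32 = 1408 ≡ 1, so λ ≡ 43·32 ≡ 36.
  x = λ² - 1 - 1 = 1296 - 2 ≡ 21; y = λ·(1 - 21) - 22 ≡ 62. → (21, 62)
3G: (21, 62) + (1, 22). λ = (22 - 62)/(1 - 21) ≡ 27/47 mod 67. 47⁻¹ ≡ 10 (mod 67), so λ ≡ 2.
  x = λ² - 21 - 1 = 4 - 22 ≡ 49; y = λ·(21 - 49) - 62 ≡ 16. → (49, 16)
4G: (49, 16) + (1, 22). λ = (22 - 16)/(1 - 49) ≡ 6/19 mod 67. 19⁻¹ ≡ 60 (mod 67), so λ ≡ 25.
  x = λ² - 49 - 1 = 625 - 50 ≡ 39; y = λ·(49 - 39) - 16 ≡ 33. → (39, 33)
5G: (39, 33) + (1, 22). λ = (22 - 33)/(1 - 39) ≡ 56/29 mod 67. 29⁻¹ ≡ 37 (mod 67), so λ ≡ 62.
  x = λ² - 39 - 1 = 3844 - 40 ≡ 52; y = λ·(39 - 52) - 33 ≡ 32. → (52, 32)
6G: (52, 32) + (1, 22). λ = (22 - 32)/(1 - 52) ≡ 57/16 mod 67. 16⁻¹ ≡ 21 (mod 67) since 16·21 = 336 ≡ 1, so λ ≡ 58.
  x = λ² - 52 - 1 = 3364 - 53 ≡ 28; y = λ·(52 - 28) - 32 ≡ 20. → (28, 20)
7G: (28, 20) + (1, 22). λ = (22 - 20)/(1 - 28) ≡ 2/40 mod 67. 40⁻¹ ≡ 62 (mod 67), so λ ≡ 57.
  x = λ² - 28 - 1 = 3249 - 29 ≡ 4; y = λ·(28 - 4) - 20 ≡ 8. → (4, 8)
8G: (4, 8) + (1, 22). λ = (22 - 8)/(1 - 4) ≡ 14/64 mod 67. 64⁻¹ ≡ 22 (mod 67) since 64·22 = 1408 ≡ 1, so λ ≡ 40.
  x = λ² - 4 - 1 = 1600 - 5 ≡ 54; y = λ·(4 - 54) - 8 ≡ 2. → (54, 2)
9G: (54, 2) + (1, 22). λ = (22 - 2)/(1 - 54) ≡ 20/14 mod 67. 14⁻¹ ≡ 24 (mod 67) since 14·24 = 336 ≡ 1, so λ ≡ 11.
  x = λ² - 54 - 1 = 121 - 55 ≡ 66; y = λ·(54 - 66) - 2 ≡ 0. → (66, 0)
10G: (66, 0) + (1, 22). λ = (22 - 0)/(1 - 66) ≡ 22/2 mod 67. 2⁻¹ ≡ 34 (mod 67) since 2·34 = 68 ≡ 1, so λ ≡ 11.
  x = λ² - 66 - 1 = 121 - 67 ≡ 54; y = λ·(66 - 54) - 0 ≡ 65. → (54, 65)

(54, 65)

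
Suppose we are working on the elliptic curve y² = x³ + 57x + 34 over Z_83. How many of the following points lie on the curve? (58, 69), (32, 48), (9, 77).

0

(58, 69): 69² ≡ 30, rhs ≡ 82 → off.
(32, 48): 48² ≡ 63, rhs ≡ 15 → off.
(9, 77): 77² ≡ 36, rhs ≡ 31 → off.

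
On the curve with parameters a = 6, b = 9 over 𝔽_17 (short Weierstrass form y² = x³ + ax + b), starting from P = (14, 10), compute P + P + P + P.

Double-and-add on 4 = (100)₂. Start with P = (14, 10) for the leading 1-bit.
double: tangent at (14, 10): λ = (3·14² + 6)/(2·10) ≡ 16/3. 3⁻¹ ≡ 6 (mod 17) since 3·6 = 18 ≡ 1, so λ ≡ 16·6 ≡ 11.
  x = λ² - 14 - 14 = 121 - 28 ≡ 8; y = λ·(14 - 8) - 10 ≡ 5. → (8, 5)
double: tangent at (8, 5): λ = (3·8² + 6)/(2·5) ≡ 11/10. 10⁻¹ ≡ 12 (mod 17) since 10·12 = 120 ≡ 1, so λ ≡ 11·12 ≡ 13.
  x = λ² - 8 - 8 = 169 - 16 ≡ 0; y = λ·(8 - 0) - 5 ≡ 14. → (0, 14)

(0, 14)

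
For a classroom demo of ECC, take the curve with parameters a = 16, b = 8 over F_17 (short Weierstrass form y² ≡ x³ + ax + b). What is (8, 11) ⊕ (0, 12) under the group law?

(13, 13)

(8, 11) + (0, 12). λ = (12 - 11)/(0 - 8) ≡ 1/9 mod 17. 9⁻¹ ≡ 2 (mod 17), so λ ≡ 2.
  x = λ² - 8 - 0 = 4 - 8 ≡ 13; y = λ·(8 - 13) - 11 ≡ 13. → (13, 13)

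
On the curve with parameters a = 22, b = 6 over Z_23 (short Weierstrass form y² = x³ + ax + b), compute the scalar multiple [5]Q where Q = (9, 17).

Double-and-add on 5 = (101)₂. Start with Q = (9, 17) for the leading 1-bit.
double: tangent at (9, 17): λ = (3·9² + 22)/(2·17) ≡ 12/11. 11⁻¹ ≡ 21 (mod 23) since 11·21 = 231 ≡ 1, so λ ≡ 12·21 ≡ 22.
  x = λ² - 9 - 9 = 484 - 18 ≡ 6; y = λ·(9 - 6) - 17 ≡ 3. → (6, 3)
double: tangent at (6, 3): λ = (3·6² + 22)/(2·3) ≡ 15/6. 6⁻¹ ≡ 4 (mod 23) since 6·4 = 24 ≡ 1, so λ ≡ 15·4 ≡ 14.
  x = λ² - 6 - 6 = 196 - 12 ≡ 0; y = λ·(6 - 0) - 3 ≡ 12. → (0, 12)
add Q: (0, 12) + (9, 17). λ = (17 - 12)/(9 - 0) ≡ 5/9 mod 23. 9⁻¹ ≡ 18 (mod 23), so λ ≡ 21.
  x = λ² - 0 - 9 = 441 - 9 ≡ 18; y = λ·(0 - 18) - 12 ≡ 1. → (18, 1)

(18, 1)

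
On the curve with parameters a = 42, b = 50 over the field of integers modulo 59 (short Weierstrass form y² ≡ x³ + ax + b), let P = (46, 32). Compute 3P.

(51, 21)

Repeated addition: build up to 3P.
2P: tangent at (46, 32): λ = (3·46² + 42)/(2·32) ≡ 18/5. 5⁻¹ ≡ 12 (mod 59), so λ ≡ 18·12 ≡ 39.
  x = λ² - 46 - 46 = 1521 - 92 ≡ 13; y = λ·(46 - 13) - 32 ≡ 16. → (13, 16)
3P: (13, 16) + (46, 32). λ = (32 - 16)/(46 - 13) ≡ 16/33 mod 59. 33⁻¹ ≡ 34 (mod 59), so λ ≡ 13.
  x = λ² - 13 - 46 = 169 - 59 ≡ 51; y = λ·(13 - 51) - 16 ≡ 21. → (51, 21)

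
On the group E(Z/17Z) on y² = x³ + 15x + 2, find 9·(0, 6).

Write Q = (0, 6).
Repeated addition: build up to 9Q.
2Q: tangent at (0, 6): λ = (3·0² + 15)/(2·6) ≡ 15/12. 12⁻¹ ≡ 10 (mod 17), so λ ≡ 15·10 ≡ 14.
  x = λ² - 0 - 0 = 196 - 0 ≡ 9; y = λ·(0 - 9) - 6 ≡ 4. → (9, 4)
3Q: (9, 4) + (0, 6). λ = (6 - 4)/(0 - 9) ≡ 2/8 mod 17. 8⁻¹ ≡ 15 (mod 17), so λ ≡ 13.
  x = λ² - 9 - 0 = 169 - 9 ≡ 7; y = λ·(9 - 7) - 4 ≡ 5. → (7, 5)
4Q: (7, 5) + (0, 6). λ = (6 - 5)/(0 - 7) ≡ 1/10 mod 17. 10⁻¹ ≡ 12 (mod 17) since 10·12 = 120 ≡ 1, so λ ≡ 12.
  x = λ² - 7 - 0 = 144 - 7 ≡ 1; y = λ·(7 - 1) - 5 ≡ 16. → (1, 16)
5Q: (1, 16) + (0, 6). λ = (6 - 16)/(0 - 1) ≡ 7/16 mod 17. 16⁻¹ ≡ 16 (mod 17), so λ ≡ 10.
  x = λ² - 1 - 0 = 100 - 1 ≡ 14; y = λ·(1 - 14) - 16 ≡ 7. → (14, 7)
6Q: (14, 7) + (0, 6). λ = (6 - 7)/(0 - 14) ≡ 16/3 mod 17. 3⁻¹ ≡ 6 (mod 17) since 3·6 = 18 ≡ 1, so λ ≡ 11.
  x = λ² - 14 - 0 = 121 - 14 ≡ 5; y = λ·(14 - 5) - 7 ≡ 7. → (5, 7)
7Q: (5, 7) + (0, 6). λ = (6 - 7)/(0 - 5) ≡ 16/12 mod 17. 12⁻¹ ≡ 10 (mod 17), so λ ≡ 7.
  x = λ² - 5 - 0 = 49 - 5 ≡ 10; y = λ·(5 - 10) - 7 ≡ 9. → (10, 9)
8Q: (10, 9) + (0, 6). λ = (6 - 9)/(0 - 10) ≡ 14/7 mod 17. 7⁻¹ ≡ 5 (mod 17), so λ ≡ 2.
  x = λ² - 10 - 0 = 4 - 10 ≡ 11; y = λ·(10 - 11) - 9 ≡ 6. → (11, 6)
9Q: (11, 6) + (0, 6). λ = (6 - 6)/(0 - 11) ≡ 0/6 mod 17. 6⁻¹ ≡ 3 (mod 17) since 6·3 = 18 ≡ 1, so λ ≡ 0.
  x = λ² - 11 - 0 = 0 - 11 ≡ 6; y = λ·(11 - 6) - 6 ≡ 11. → (6, 11)

(6, 11)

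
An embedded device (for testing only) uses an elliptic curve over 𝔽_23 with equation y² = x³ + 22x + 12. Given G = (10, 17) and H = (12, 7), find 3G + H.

O

First 3G:
Repeated addition: build up to 3G.
2G: tangent at (10, 17): λ = (3·10² + 22)/(2·17) ≡ 0/11. 11⁻¹ ≡ 21 (mod 23), so λ ≡ 0·21 ≡ 0.
  x = λ² - 10 - 10 = 0 - 20 ≡ 3; y = λ·(10 - 3) - 17 ≡ 6. → (3, 6)
3G: (3, 6) + (10, 17). λ = (17 - 6)/(10 - 3) ≡ 11/7 mod 23. 7⁻¹ ≡ 10 (mod 23) since 7·10 = 70 ≡ 1, so λ ≡ 18.
  x = λ² - 3 - 10 = 324 - 13 ≡ 12; y = λ·(3 - 12) - 6 ≡ 16. → (12, 16)
3G = (12, 16).
Finally 3G + H:
(12, 16) + (12, 7): same x and y₁ ≡ -y₂, so the sum is 𝒪.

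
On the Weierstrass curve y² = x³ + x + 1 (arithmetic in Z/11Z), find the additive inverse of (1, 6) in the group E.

(1, 5)

-(1, 6) = (1, -6 mod 11) = (1, 5).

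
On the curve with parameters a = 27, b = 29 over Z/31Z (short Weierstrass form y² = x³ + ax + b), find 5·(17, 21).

(13, 29)

Write G = (17, 21).
Repeated addition: build up to 5G.
2G: tangent at (17, 21): λ = (3·17² + 27)/(2·21) ≡ 26/11. 11⁻¹ ≡ 17 (mod 31) since 11·17 = 187 ≡ 1, so λ ≡ 26·17 ≡ 8.
  x = λ² - 17 - 17 = 64 - 34 ≡ 30; y = λ·(17 - 30) - 21 ≡ 30. → (30, 30)
3G: (30, 30) + (17, 21). λ = (21 - 30)/(17 - 30) ≡ 22/18 mod 31. 18⁻¹ ≡ 19 (mod 31) since 18·19 = 342 ≡ 1, so λ ≡ 15.
  x = λ² - 30 - 17 = 225 - 47 ≡ 23; y = λ·(30 - 23) - 30 ≡ 13. → (23, 13)
4G: (23, 13) + (17, 21). λ = (21 - 13)/(17 - 23) ≡ 8/25 mod 31. 25⁻¹ ≡ 5 (mod 31) since 25·5 = 125 ≡ 1, so λ ≡ 9.
  x = λ² - 23 - 17 = 81 - 40 ≡ 10; y = λ·(23 - 10) - 13 ≡ 11. → (10, 11)
5G: (10, 11) + (17, 21). λ = (21 - 11)/(17 - 10) ≡ 10/7 mod 31. 7⁻¹ ≡ 9 (mod 31), so λ ≡ 28.
  x = λ² - 10 - 17 = 784 - 27 ≡ 13; y = λ·(10 - 13) - 11 ≡ 29. → (13, 29)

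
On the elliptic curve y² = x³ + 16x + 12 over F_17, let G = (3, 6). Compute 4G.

(5, 9)

Repeated addition: build up to 4G.
2G: tangent at (3, 6): λ = (3·3² + 16)/(2·6) ≡ 9/12. 12⁻¹ ≡ 10 (mod 17), so λ ≡ 9·10 ≡ 5.
  x = λ² - 3 - 3 = 25 - 6 ≡ 2; y = λ·(3 - 2) - 6 ≡ 16. → (2, 16)
3G: (2, 16) + (3, 6). λ = (6 - 16)/(3 - 2) ≡ 7/1 mod 17. 1⁻¹ ≡ 1 (mod 17) since 1·1 = 1 ≡ 1, so λ ≡ 7.
  x = λ² - 2 - 3 = 49 - 5 ≡ 10; y = λ·(2 - 10) - 16 ≡ 13. → (10, 13)
4G: (10, 13) + (3, 6). λ = (6 - 13)/(3 - 10) ≡ 10/10 mod 17. 10⁻¹ ≡ 12 (mod 17), so λ ≡ 1.
  x = λ² - 10 - 3 = 1 - 13 ≡ 5; y = λ·(10 - 5) - 13 ≡ 9. → (5, 9)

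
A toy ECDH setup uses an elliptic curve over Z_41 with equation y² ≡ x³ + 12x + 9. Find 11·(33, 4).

(27, 7)

Write G = (33, 4).
Double-and-add on 11 = (1011)₂. Start with G = (33, 4) for the leading 1-bit.
double: tangent at (33, 4): λ = (3·33² + 12)/(2·4) ≡ 40/8. 8⁻¹ ≡ 36 (mod 41), so λ ≡ 40·36 ≡ 5.
  x = λ² - 33 - 33 = 25 - 66 ≡ 0; y = λ·(33 - 0) - 4 ≡ 38. → (0, 38)
double: tangent at (0, 38): λ = (3·0² + 12)/(2·38) ≡ 12/35. 35⁻¹ ≡ 34 (mod 41), so λ ≡ 12·34 ≡ 39.
  x = λ² - 0 - 0 = 1521 - 0 ≡ 4; y = λ·(0 - 4) - 38 ≡ 11. → (4, 11)
add G: (4, 11) + (33, 4). λ = (4 - 11)/(33 - 4) ≡ 34/29 mod 41. 29⁻¹ ≡ 17 (mod 41), so λ ≡ 4.
  x = λ² - 4 - 33 = 16 - 37 ≡ 20; y = λ·(4 - 20) - 11 ≡ 7. → (20, 7)
double: tangent at (20, 7): λ = (3·20² + 12)/(2·7) ≡ 23/14. 14⁻¹ ≡ 3 (mod 41), so λ ≡ 23·3 ≡ 28.
  x = λ² - 20 - 20 = 784 - 40 ≡ 6; y = λ·(20 - 6) - 7 ≡ 16. → (6, 16)
add G: (6, 16) + (33, 4). λ = (4 - 16)/(33 - 6) ≡ 29/27 mod 41. 27⁻¹ ≡ 38 (mod 41), so λ ≡ 36.
  x = λ² - 6 - 33 = 1296 - 39 ≡ 27; y = λ·(6 - 27) - 16 ≡ 7. → (27, 7)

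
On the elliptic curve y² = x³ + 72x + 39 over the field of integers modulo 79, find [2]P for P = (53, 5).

(70, 59)

tangent at (53, 5): λ = (3·53² + 72)/(2·5) ≡ 46/10. 10⁻¹ ≡ 8 (mod 79) since 10·8 = 80 ≡ 1, so λ ≡ 46·8 ≡ 52.
  x = λ² - 53 - 53 = 2704 - 106 ≡ 70; y = λ·(53 - 70) - 5 ≡ 59. → (70, 59)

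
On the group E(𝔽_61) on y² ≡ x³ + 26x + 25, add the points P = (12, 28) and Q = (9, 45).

(12, 28) + (9, 45). λ = (45 - 28)/(9 - 12) ≡ 17/58 mod 61. 58⁻¹ ≡ 20 (mod 61), so λ ≡ 35.
  x = λ² - 12 - 9 = 1225 - 21 ≡ 45; y = λ·(12 - 45) - 28 ≡ 37. → (45, 37)

(45, 37)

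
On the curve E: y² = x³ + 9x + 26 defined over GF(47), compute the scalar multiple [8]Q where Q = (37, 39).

Repeated addition: build up to 8Q.
2Q: tangent at (37, 39): λ = (3·37² + 9)/(2·39) ≡ 27/31. 31⁻¹ ≡ 44 (mod 47), so λ ≡ 27·44 ≡ 13.
  x = λ² - 37 - 37 = 169 - 74 ≡ 1; y = λ·(37 - 1) - 39 ≡ 6. → (1, 6)
3Q: (1, 6) + (37, 39). λ = (39 - 6)/(37 - 1) ≡ 33/36 mod 47. 36⁻¹ ≡ 17 (mod 47), so λ ≡ 44.
  x = λ² - 1 - 37 = 1936 - 38 ≡ 18; y = λ·(1 - 18) - 6 ≡ 45. → (18, 45)
4Q: (18, 45) + (37, 39). λ = (39 - 45)/(37 - 18) ≡ 41/19 mod 47. 19⁻¹ ≡ 5 (mod 47) since 19·5 = 95 ≡ 1, so λ ≡ 17.
  x = λ² - 18 - 37 = 289 - 55 ≡ 46; y = λ·(18 - 46) - 45 ≡ 43. → (46, 43)
5Q: (46, 43) + (37, 39). λ = (39 - 43)/(37 - 46) ≡ 43/38 mod 47. 38⁻¹ ≡ 26 (mod 47) since 38·26 = 988 ≡ 1, so λ ≡ 37.
  x = λ² - 46 - 37 = 1369 - 83 ≡ 17; y = λ·(46 - 17) - 43 ≡ 43. → (17, 43)
6Q: (17, 43) + (37, 39). λ = (39 - 43)/(37 - 17) ≡ 43/20 mod 47. 20⁻¹ ≡ 40 (mod 47), so λ ≡ 28.
  x = λ² - 17 - 37 = 784 - 54 ≡ 25; y = λ·(17 - 25) - 43 ≡ 15. → (25, 15)
7Q: (25, 15) + (37, 39). λ = (39 - 15)/(37 - 25) ≡ 24/12 mod 47. 12⁻¹ ≡ 4 (mod 47) since 12·4 = 48 ≡ 1, so λ ≡ 2.
  x = λ² - 25 - 37 = 4 - 62 ≡ 36; y = λ·(25 - 36) - 15 ≡ 10. → (36, 10)
8Q: (36, 10) + (37, 39). λ = (39 - 10)/(37 - 36) ≡ 29/1 mod 47. 1⁻¹ ≡ 1 (mod 47), so λ ≡ 29.
  x = λ² - 36 - 37 = 841 - 73 ≡ 16; y = λ·(36 - 16) - 10 ≡ 6. → (16, 6)

(16, 6)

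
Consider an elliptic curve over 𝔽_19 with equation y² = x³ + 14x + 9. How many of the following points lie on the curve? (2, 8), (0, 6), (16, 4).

(2, 8): 8² ≡ 7, rhs ≡ 7 → on.
(0, 6): 6² ≡ 17, rhs ≡ 9 → off.
(16, 4): 4² ≡ 16, rhs ≡ 16 → on.

2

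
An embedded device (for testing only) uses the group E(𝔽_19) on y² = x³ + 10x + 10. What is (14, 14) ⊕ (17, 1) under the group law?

(14, 14) + (17, 1). λ = (1 - 14)/(17 - 14) ≡ 6/3 mod 19. 3⁻¹ ≡ 13 (mod 19), so λ ≡ 2.
  x = λ² - 14 - 17 = 4 - 31 ≡ 11; y = λ·(14 - 11) - 14 ≡ 11. → (11, 11)

(11, 11)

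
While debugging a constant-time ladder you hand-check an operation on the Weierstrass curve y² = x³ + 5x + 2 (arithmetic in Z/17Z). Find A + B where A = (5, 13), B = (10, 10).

(5, 13) + (10, 10). λ = (10 - 13)/(10 - 5) ≡ 14/5 mod 17. 5⁻¹ ≡ 7 (mod 17), so λ ≡ 13.
  x = λ² - 5 - 10 = 169 - 15 ≡ 1; y = λ·(5 - 1) - 13 ≡ 5. → (1, 5)

(1, 5)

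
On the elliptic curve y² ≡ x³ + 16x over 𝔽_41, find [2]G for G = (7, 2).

tangent at (7, 2): λ = (3·7² + 16)/(2·2) ≡ 40/4. 4⁻¹ ≡ 31 (mod 41), so λ ≡ 40·31 ≡ 10.
  x = λ² - 7 - 7 = 100 - 14 ≡ 4; y = λ·(7 - 4) - 2 ≡ 28. → (4, 28)

(4, 28)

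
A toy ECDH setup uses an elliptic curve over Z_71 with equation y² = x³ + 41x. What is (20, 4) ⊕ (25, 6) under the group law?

(20, 4) + (25, 6). λ = (6 - 4)/(25 - 20) ≡ 2/5 mod 71. 5⁻¹ ≡ 57 (mod 71) since 5·57 = 285 ≡ 1, so λ ≡ 43.
  x = λ² - 20 - 25 = 1849 - 45 ≡ 29; y = λ·(20 - 29) - 4 ≡ 35. → (29, 35)

(29, 35)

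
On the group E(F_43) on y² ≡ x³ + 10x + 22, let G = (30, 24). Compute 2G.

(14, 5)

tangent at (30, 24): λ = (3·30² + 10)/(2·24) ≡ 1/5. 5⁻¹ ≡ 26 (mod 43) since 5·26 = 130 ≡ 1, so λ ≡ 1·26 ≡ 26.
  x = λ² - 30 - 30 = 676 - 60 ≡ 14; y = λ·(30 - 14) - 24 ≡ 5. → (14, 5)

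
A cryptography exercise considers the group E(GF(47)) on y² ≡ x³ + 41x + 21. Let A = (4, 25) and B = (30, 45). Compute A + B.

(30, 2)

(4, 25) + (30, 45). λ = (45 - 25)/(30 - 4) ≡ 20/26 mod 47. 26⁻¹ ≡ 38 (mod 47), so λ ≡ 8.
  x = λ² - 4 - 30 = 64 - 34 ≡ 30; y = λ·(4 - 30) - 25 ≡ 2. → (30, 2)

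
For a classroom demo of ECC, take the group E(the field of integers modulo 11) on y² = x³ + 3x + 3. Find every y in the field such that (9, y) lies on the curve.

0

x³ + 3x + 3 = 759 ≡ 0 (mod 11).
Only y = 0 satisfies y² ≡ 0.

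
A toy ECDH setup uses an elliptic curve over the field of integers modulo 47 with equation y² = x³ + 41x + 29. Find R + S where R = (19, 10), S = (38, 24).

(2, 5)

(19, 10) + (38, 24). λ = (24 - 10)/(38 - 19) ≡ 14/19 mod 47. 19⁻¹ ≡ 5 (mod 47), so λ ≡ 23.
  x = λ² - 19 - 38 = 529 - 57 ≡ 2; y = λ·(19 - 2) - 10 ≡ 5. → (2, 5)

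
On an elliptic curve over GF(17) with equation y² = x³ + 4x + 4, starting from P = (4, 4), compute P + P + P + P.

Double-and-add on 4 = (100)₂. Start with P = (4, 4) for the leading 1-bit.
double: tangent at (4, 4): λ = (3·4² + 4)/(2·4) ≡ 1/8. 8⁻¹ ≡ 15 (mod 17) since 8·15 = 120 ≡ 1, so λ ≡ 1·15 ≡ 15.
  x = λ² - 4 - 4 = 225 - 8 ≡ 13; y = λ·(4 - 13) - 4 ≡ 14. → (13, 14)
double: tangent at (13, 14): λ = (3·13² + 4)/(2·14) ≡ 1/11. 11⁻¹ ≡ 14 (mod 17) since 11·14 = 154 ≡ 1, so λ ≡ 1·14 ≡ 14.
  x = λ² - 13 - 13 = 196 - 26 ≡ 0; y = λ·(13 - 0) - 14 ≡ 15. → (0, 15)

(0, 15)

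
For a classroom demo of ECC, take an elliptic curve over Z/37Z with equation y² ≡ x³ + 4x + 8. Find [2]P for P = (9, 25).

(10, 30)

tangent at (9, 25): λ = (3·9² + 4)/(2·25) ≡ 25/13. 13⁻¹ ≡ 20 (mod 37), so λ ≡ 25·20 ≡ 19.
  x = λ² - 9 - 9 = 361 - 18 ≡ 10; y = λ·(9 - 10) - 25 ≡ 30. → (10, 30)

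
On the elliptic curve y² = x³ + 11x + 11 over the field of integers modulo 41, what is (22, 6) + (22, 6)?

tangent at (22, 6): λ = (3·22² + 11)/(2·6) ≡ 28/12. 12⁻¹ ≡ 24 (mod 41), so λ ≡ 28·24 ≡ 16.
  x = λ² - 22 - 22 = 256 - 44 ≡ 7; y = λ·(22 - 7) - 6 ≡ 29. → (7, 29)

(7, 29)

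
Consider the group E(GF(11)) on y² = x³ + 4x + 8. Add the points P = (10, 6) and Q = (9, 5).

(10, 6) + (9, 5). λ = (5 - 6)/(9 - 10) ≡ 10/10 mod 11. 10⁻¹ ≡ 10 (mod 11), so λ ≡ 1.
  x = λ² - 10 - 9 = 1 - 19 ≡ 4; y = λ·(10 - 4) - 6 ≡ 0. → (4, 0)

(4, 0)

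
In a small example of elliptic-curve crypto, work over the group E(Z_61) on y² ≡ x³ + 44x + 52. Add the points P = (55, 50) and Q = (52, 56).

(19, 0)

(55, 50) + (52, 56). λ = (56 - 50)/(52 - 55) ≡ 6/58 mod 61. 58⁻¹ ≡ 20 (mod 61), so λ ≡ 59.
  x = λ² - 55 - 52 = 3481 - 107 ≡ 19; y = λ·(55 - 19) - 50 ≡ 0. → (19, 0)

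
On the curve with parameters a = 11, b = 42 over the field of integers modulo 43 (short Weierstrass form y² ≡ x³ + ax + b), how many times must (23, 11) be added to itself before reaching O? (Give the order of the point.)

11

2P: tangent at (23, 11): λ = (3·23² + 11)/(2·11) ≡ 7/22. 22⁻¹ ≡ 2 (mod 43), so λ ≡ 7·2 ≡ 14.
  x = λ² - 23 - 23 = 196 - 46 ≡ 21; y = λ·(23 - 21) - 11 ≡ 17. → (21, 17)
3P: (21, 17) + (23, 11). λ = (11 - 17)/(23 - 21) ≡ 37/2 mod 43. 2⁻¹ ≡ 22 (mod 43), so λ ≡ 40.
  x = λ² - 21 - 23 = 1600 - 44 ≡ 8; y = λ·(21 - 8) - 17 ≡ 30. → (8, 30)
4P: (8, 30) + (23, 11). λ = (11 - 30)/(23 - 8) ≡ 24/15 mod 43. 15⁻¹ ≡ 23 (mod 43), so λ ≡ 36.
  x = λ² - 8 - 23 = 1296 - 31 ≡ 18; y = λ·(8 - 18) - 30 ≡ 40. → (18, 40)
5P: (18, 40) + (23, 11). λ = (11 - 40)/(23 - 18) ≡ 14/5 mod 43. 5⁻¹ ≡ 26 (mod 43), so λ ≡ 20.
  x = λ² - 18 - 23 = 400 - 41 ≡ 15; y = λ·(18 - 15) - 40 ≡ 20. → (15, 20)
6P: (15, 20) + (23, 11). λ = (11 - 20)/(23 - 15) ≡ 34/8 mod 43. 8⁻¹ ≡ 27 (mod 43), so λ ≡ 15.
  x = λ² - 15 - 23 = 225 - 38 ≡ 15; y = λ·(15 - 15) - 20 ≡ 23. → (15, 23)
7P: (15, 23) + (23, 11). λ = (11 - 23)/(23 - 15) ≡ 31/8 mod 43. 8⁻¹ ≡ 27 (mod 43) since 8·27 = 216 ≡ 1, so λ ≡ 20.
  x = λ² - 15 - 23 = 400 - 38 ≡ 18; y = λ·(15 - 18) - 23 ≡ 3. → (18, 3)
8P: (18, 3) + (23, 11). λ = (11 - 3)/(23 - 18) ≡ 8/5 mod 43. 5⁻¹ ≡ 26 (mod 43), so λ ≡ 36.
  x = λ² - 18 - 23 = 1296 - 41 ≡ 8; y = λ·(18 - 8) - 3 ≡ 13. → (8, 13)
9P: (8, 13) + (23, 11). λ = (11 - 13)/(23 - 8) ≡ 41/15 mod 43. 15⁻¹ ≡ 23 (mod 43), so λ ≡ 40.
  x = λ² - 8 - 23 = 1600 - 31 ≡ 21; y = λ·(8 - 21) - 13 ≡ 26. → (21, 26)
10P: (21, 26) + (23, 11). λ = (11 - 26)/(23 - 21) ≡ 28/2 mod 43. 2⁻¹ ≡ 22 (mod 43), so λ ≡ 14.
  x = λ² - 21 - 23 = 196 - 44 ≡ 23; y = λ·(21 - 23) - 26 ≡ 32. → (23, 32)
11P: (23, 32) + (23, 11): same x and y₁ ≡ -y₂, so the sum is O.
11P = O, so the order is 11.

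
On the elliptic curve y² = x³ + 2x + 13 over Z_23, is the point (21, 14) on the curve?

y² = 14² ≡ 12; x³ + 2x + 13 = 9316 ≡ 1 (mod 23). 12 ≠ 1.

no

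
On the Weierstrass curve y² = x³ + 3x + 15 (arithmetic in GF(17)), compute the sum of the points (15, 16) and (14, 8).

(1, 11)

(15, 16) + (14, 8). λ = (8 - 16)/(14 - 15) ≡ 9/16 mod 17. 16⁻¹ ≡ 16 (mod 17), so λ ≡ 8.
  x = λ² - 15 - 14 = 64 - 29 ≡ 1; y = λ·(15 - 1) - 16 ≡ 11. → (1, 11)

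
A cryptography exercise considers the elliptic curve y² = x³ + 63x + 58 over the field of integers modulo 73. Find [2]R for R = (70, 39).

(38, 26)

tangent at (70, 39): λ = (3·70² + 63)/(2·39) ≡ 17/5. 5⁻¹ ≡ 44 (mod 73), so λ ≡ 17·44 ≡ 18.
  x = λ² - 70 - 70 = 324 - 140 ≡ 38; y = λ·(70 - 38) - 39 ≡ 26. → (38, 26)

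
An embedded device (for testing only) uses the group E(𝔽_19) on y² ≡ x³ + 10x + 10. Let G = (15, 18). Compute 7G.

Double-and-add on 7 = (111)₂. Start with G = (15, 18) for the leading 1-bit.
double: tangent at (15, 18): λ = (3·15² + 10)/(2·18) ≡ 1/17. 17⁻¹ ≡ 9 (mod 19), so λ ≡ 1·9 ≡ 9.
  x = λ² - 15 - 15 = 81 - 30 ≡ 13; y = λ·(15 - 13) - 18 ≡ 0. → (13, 0)
add G: (13, 0) + (15, 18). λ = (18 - 0)/(15 - 13) ≡ 18/2 mod 19. 2⁻¹ ≡ 10 (mod 19) since 2·10 = 20 ≡ 1, so λ ≡ 9.
  x = λ² - 13 - 15 = 81 - 28 ≡ 15; y = λ·(13 - 15) - 0 ≡ 1. → (15, 1)
double: tangent at (15, 1): λ = (3·15² + 10)/(2·1) ≡ 1/2. 2⁻¹ ≡ 10 (mod 19), so λ ≡ 1·10 ≡ 10.
  x = λ² - 15 - 15 = 100 - 30 ≡ 13; y = λ·(15 - 13) - 1 ≡ 0. → (13, 0)
add G: (13, 0) + (15, 18). λ = (18 - 0)/(15 - 13) ≡ 18/2 mod 19. 2⁻¹ ≡ 10 (mod 19) since 2·10 = 20 ≡ 1, so λ ≡ 9.
  x = λ² - 13 - 15 = 81 - 28 ≡ 15; y = λ·(13 - 15) - 0 ≡ 1. → (15, 1)

(15, 1)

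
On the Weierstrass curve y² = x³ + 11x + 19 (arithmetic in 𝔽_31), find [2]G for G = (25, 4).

(9, 17)

tangent at (25, 4): λ = (3·25² + 11)/(2·4) ≡ 26/8. 8⁻¹ ≡ 4 (mod 31), so λ ≡ 26·4 ≡ 11.
  x = λ² - 25 - 25 = 121 - 50 ≡ 9; y = λ·(25 - 9) - 4 ≡ 17. → (9, 17)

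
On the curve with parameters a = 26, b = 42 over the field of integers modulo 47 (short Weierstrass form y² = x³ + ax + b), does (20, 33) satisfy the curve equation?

y² = 33² ≡ 8; x³ + 26x + 42 = 8562 ≡ 8 (mod 47). 8 = 8.

yes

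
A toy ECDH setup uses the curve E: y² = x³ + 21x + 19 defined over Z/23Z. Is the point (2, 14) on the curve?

y² = 14² ≡ 12; x³ + 21x + 19 = 69 ≡ 0 (mod 23). 12 ≠ 0.

no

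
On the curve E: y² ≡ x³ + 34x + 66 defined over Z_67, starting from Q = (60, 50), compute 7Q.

Repeated addition: build up to 7Q.
2Q: tangent at (60, 50): λ = (3·60² + 34)/(2·50) ≡ 47/33. 33⁻¹ ≡ 65 (mod 67), so λ ≡ 47·65 ≡ 40.
  x = λ² - 60 - 60 = 1600 - 120 ≡ 6; y = λ·(60 - 6) - 50 ≡ 33. → (6, 33)
3Q: (6, 33) + (60, 50). λ = (50 - 33)/(60 - 6) ≡ 17/54 mod 67. 54⁻¹ ≡ 36 (mod 67) since 54·36 = 1944 ≡ 1, so λ ≡ 9.
  x = λ² - 6 - 60 = 81 - 66 ≡ 15; y = λ·(6 - 15) - 33 ≡ 20. → (15, 20)
4Q: (15, 20) + (60, 50). λ = (50 - 20)/(60 - 15) ≡ 30/45 mod 67. 45⁻¹ ≡ 3 (mod 67) since 45·3 = 135 ≡ 1, so λ ≡ 23.
  x = λ² - 15 - 60 = 529 - 75 ≡ 52; y = λ·(15 - 52) - 20 ≡ 0. → (52, 0)
5Q: (52, 0) + (60, 50). λ = (50 - 0)/(60 - 52) ≡ 50/8 mod 67. 8⁻¹ ≡ 42 (mod 67) since 8·42 = 336 ≡ 1, so λ ≡ 23.
  x = λ² - 52 - 60 = 529 - 112 ≡ 15; y = λ·(52 - 15) - 0 ≡ 47. → (15, 47)
6Q: (15, 47) + (60, 50). λ = (50 - 47)/(60 - 15) ≡ 3/45 mod 67. 45⁻¹ ≡ 3 (mod 67) since 45·3 = 135 ≡ 1, so λ ≡ 9.
  x = λ² - 15 - 60 = 81 - 75 ≡ 6; y = λ·(15 - 6) - 47 ≡ 34. → (6, 34)
7Q: (6, 34) + (60, 50). λ = (50 - 34)/(60 - 6) ≡ 16/54 mod 67. 54⁻¹ ≡ 36 (mod 67) since 54·36 = 1944 ≡ 1, so λ ≡ 40.
  x = λ² - 6 - 60 = 1600 - 66 ≡ 60; y = λ·(6 - 60) - 34 ≡ 17. → (60, 17)

(60, 17)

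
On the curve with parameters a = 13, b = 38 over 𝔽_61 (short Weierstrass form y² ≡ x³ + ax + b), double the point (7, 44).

tangent at (7, 44): λ = (3·7² + 13)/(2·44) ≡ 38/27. 27⁻¹ ≡ 52 (mod 61), so λ ≡ 38·52 ≡ 24.
  x = λ² - 7 - 7 = 576 - 14 ≡ 13; y = λ·(7 - 13) - 44 ≡ 56. → (13, 56)

(13, 56)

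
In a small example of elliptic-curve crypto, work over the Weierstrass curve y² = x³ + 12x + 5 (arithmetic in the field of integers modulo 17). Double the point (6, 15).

tangent at (6, 15): λ = (3·6² + 12)/(2·15) ≡ 1/13. 13⁻¹ ≡ 4 (mod 17) since 13·4 = 52 ≡ 1, so λ ≡ 1·4 ≡ 4.
  x = λ² - 6 - 6 = 16 - 12 ≡ 4; y = λ·(6 - 4) - 15 ≡ 10. → (4, 10)

(4, 10)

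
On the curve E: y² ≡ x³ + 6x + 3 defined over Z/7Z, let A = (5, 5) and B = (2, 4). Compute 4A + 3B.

First 4A:
Repeated addition: build up to 4A.
2A: tangent at (5, 5): λ = (3·5² + 6)/(2·5) ≡ 4/3. 3⁻¹ ≡ 5 (mod 7) since 3·5 = 15 ≡ 1, so λ ≡ 4·5 ≡ 6.
  x = λ² - 5 - 5 = 36 - 10 ≡ 5; y = λ·(5 - 5) - 5 ≡ 2. → (5, 2)
3A: (5, 2) + (5, 5): same x and y₁ ≡ -y₂, so the sum is O.
4A: O + (5, 5) = (5, 5) (identity).
4A = (5, 5).
Next 3B:
Repeated addition: build up to 3B.
2B: tangent at (2, 4): λ = (3·2² + 6)/(2·4) ≡ 4/1. 1⁻¹ ≡ 1 (mod 7) since 1·1 = 1 ≡ 1, so λ ≡ 4·1 ≡ 4.
  x = λ² - 2 - 2 = 16 - 4 ≡ 5; y = λ·(2 - 5) - 4 ≡ 5. → (5, 5)
3B: (5, 5) + (2, 4). λ = (4 - 5)/(2 - 5) ≡ 6/4 mod 7. 4⁻¹ ≡ 2 (mod 7) since 4·2 = 8 ≡ 1, so λ ≡ 5.
  x = λ² - 5 - 2 = 25 - 7 ≡ 4; y = λ·(5 - 4) - 5 ≡ 0. → (4, 0)
3B = (4, 0).
Finally 4A + 3B:
(5, 5) + (4, 0). λ = (0 - 5)/(4 - 5) ≡ 2/6 mod 7. 6⁻¹ ≡ 6 (mod 7), so λ ≡ 5.
  x = λ² - 5 - 4 = 25 - 9 ≡ 2; y = λ·(5 - 2) - 5 ≡ 3. → (2, 3)

(2, 3)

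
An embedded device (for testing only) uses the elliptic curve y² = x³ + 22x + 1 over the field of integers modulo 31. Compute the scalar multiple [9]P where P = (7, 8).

Double-and-add on 9 = (1001)₂. Start with P = (7, 8) for the leading 1-bit.
double: tangent at (7, 8): λ = (3·7² + 22)/(2·8) ≡ 14/16. 16⁻¹ ≡ 2 (mod 31) since 16·2 = 32 ≡ 1, so λ ≡ 14·2 ≡ 28.
  x = λ² - 7 - 7 = 784 - 14 ≡ 26; y = λ·(7 - 26) - 8 ≡ 18. → (26, 18)
double: tangent at (26, 18): λ = (3·26² + 22)/(2·18) ≡ 4/5. 5⁻¹ ≡ 25 (mod 31) since 5·25 = 125 ≡ 1, so λ ≡ 4·25 ≡ 7.
  x = λ² - 26 - 26 = 49 - 52 ≡ 28; y = λ·(26 - 28) - 18 ≡ 30. → (28, 30)
double: tangent at (28, 30): λ = (3·28² + 22)/(2·30) ≡ 18/29. 29⁻¹ ≡ 15 (mod 31) since 29·15 = 435 ≡ 1, so λ ≡ 18·15 ≡ 22.
  x = λ² - 28 - 28 = 484 - 56 ≡ 25; y = λ·(28 - 25) - 30 ≡ 5. → (25, 5)
add P: (25, 5) + (7, 8). λ = (8 - 5)/(7 - 25) ≡ 3/13 mod 31. 13⁻¹ ≡ 12 (mod 31) since 13·12 = 156 ≡ 1, so λ ≡ 5.
  x = λ² - 25 - 7 = 25 - 32 ≡ 24; y = λ·(25 - 24) - 5 ≡ 0. → (24, 0)

(24, 0)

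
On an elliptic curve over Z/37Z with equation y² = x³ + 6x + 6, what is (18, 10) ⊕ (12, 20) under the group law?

(18, 27)

(18, 10) + (12, 20). λ = (20 - 10)/(12 - 18) ≡ 10/31 mod 37. 31⁻¹ ≡ 6 (mod 37), so λ ≡ 23.
  x = λ² - 18 - 12 = 529 - 30 ≡ 18; y = λ·(18 - 18) - 10 ≡ 27. → (18, 27)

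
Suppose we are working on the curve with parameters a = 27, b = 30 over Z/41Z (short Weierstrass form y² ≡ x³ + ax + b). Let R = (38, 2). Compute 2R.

tangent at (38, 2): λ = (3·38² + 27)/(2·2) ≡ 13/4. 4⁻¹ ≡ 31 (mod 41) since 4·31 = 124 ≡ 1, so λ ≡ 13·31 ≡ 34.
  x = λ² - 38 - 38 = 1156 - 76 ≡ 14; y = λ·(38 - 14) - 2 ≡ 35. → (14, 35)

(14, 35)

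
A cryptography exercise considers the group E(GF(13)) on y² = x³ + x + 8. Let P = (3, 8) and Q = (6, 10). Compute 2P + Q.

O

First 2P:
Repeated addition: build up to 2P.
2P: tangent at (3, 8): λ = (3·3² + 1)/(2·8) ≡ 2/3. 3⁻¹ ≡ 9 (mod 13), so λ ≡ 2·9 ≡ 5.
  x = λ² - 3 - 3 = 25 - 6 ≡ 6; y = λ·(3 - 6) - 8 ≡ 3. → (6, 3)
2P = (6, 3).
Finally 2P + Q:
(6, 3) + (6, 10): same x and y₁ ≡ -y₂, so the sum is the point at infinity.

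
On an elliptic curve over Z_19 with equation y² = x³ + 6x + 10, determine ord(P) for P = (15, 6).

11

2P: tangent at (15, 6): λ = (3·15² + 6)/(2·6) ≡ 16/12. 12⁻¹ ≡ 8 (mod 19), so λ ≡ 16·8 ≡ 14.
  x = λ² - 15 - 15 = 196 - 30 ≡ 14; y = λ·(15 - 14) - 6 ≡ 8. → (14, 8)
3P: (14, 8) + (15, 6). λ = (6 - 8)/(15 - 14) ≡ 17/1 mod 19. 1⁻¹ ≡ 1 (mod 19), so λ ≡ 17.
  x = λ² - 14 - 15 = 289 - 29 ≡ 13; y = λ·(14 - 13) - 8 ≡ 9. → (13, 9)
4P: (13, 9) + (15, 6). λ = (6 - 9)/(15 - 13) ≡ 16/2 mod 19. 2⁻¹ ≡ 10 (mod 19), so λ ≡ 8.
  x = λ² - 13 - 15 = 64 - 28 ≡ 17; y = λ·(13 - 17) - 9 ≡ 16. → (17, 16)
5P: (17, 16) + (15, 6). λ = (6 - 16)/(15 - 17) ≡ 9/17 mod 19. 17⁻¹ ≡ 9 (mod 19), so λ ≡ 5.
  x = λ² - 17 - 15 = 25 - 32 ≡ 12; y = λ·(17 - 12) - 16 ≡ 9. → (12, 9)
6P: (12, 9) + (15, 6). λ = (6 - 9)/(15 - 12) ≡ 16/3 mod 19. 3⁻¹ ≡ 13 (mod 19), so λ ≡ 18.
  x = λ² - 12 - 15 = 324 - 27 ≡ 12; y = λ·(12 - 12) - 9 ≡ 10. → (12, 10)
7P: (12, 10) + (15, 6). λ = (6 - 10)/(15 - 12) ≡ 15/3 mod 19. 3⁻¹ ≡ 13 (mod 19) since 3·13 = 39 ≡ 1, so λ ≡ 5.
  x = λ² - 12 - 15 = 25 - 27 ≡ 17; y = λ·(12 - 17) - 10 ≡ 3. → (17, 3)
8P: (17, 3) + (15, 6). λ = (6 - 3)/(15 - 17) ≡ 3/17 mod 19. 17⁻¹ ≡ 9 (mod 19), so λ ≡ 8.
  x = λ² - 17 - 15 = 64 - 32 ≡ 13; y = λ·(17 - 13) - 3 ≡ 10. → (13, 10)
9P: (13, 10) + (15, 6). λ = (6 - 10)/(15 - 13) ≡ 15/2 mod 19. 2⁻¹ ≡ 10 (mod 19), so λ ≡ 17.
  x = λ² - 13 - 15 = 289 - 28 ≡ 14; y = λ·(13 - 14) - 10 ≡ 11. → (14, 11)
10P: (14, 11) + (15, 6). λ = (6 - 11)/(15 - 14) ≡ 14/1 mod 19. 1⁻¹ ≡ 1 (mod 19) since 1·1 = 1 ≡ 1, so λ ≡ 14.
  x = λ² - 14 - 15 = 196 - 29 ≡ 15; y = λ·(14 - 15) - 11 ≡ 13. → (15, 13)
11P: (15, 13) + (15, 6): same x and y₁ ≡ -y₂, so the sum is O.
11P = O, so the order is 11.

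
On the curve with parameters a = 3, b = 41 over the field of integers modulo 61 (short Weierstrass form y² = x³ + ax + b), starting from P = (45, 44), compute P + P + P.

Repeated addition: build up to 3P.
2P: tangent at (45, 44): λ = (3·45² + 3)/(2·44) ≡ 39/27. 27⁻¹ ≡ 52 (mod 61), so λ ≡ 39·52 ≡ 15.
  x = λ² - 45 - 45 = 225 - 90 ≡ 13; y = λ·(45 - 13) - 44 ≡ 9. → (13, 9)
3P: (13, 9) + (45, 44). λ = (44 - 9)/(45 - 13) ≡ 35/32 mod 61. 32⁻¹ ≡ 21 (mod 61) since 32·21 = 672 ≡ 1, so λ ≡ 3.
  x = λ² - 13 - 45 = 9 - 58 ≡ 12; y = λ·(13 - 12) - 9 ≡ 55. → (12, 55)

(12, 55)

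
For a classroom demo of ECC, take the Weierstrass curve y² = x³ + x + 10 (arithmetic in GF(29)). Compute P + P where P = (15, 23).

tangent at (15, 23): λ = (3·15² + 1)/(2·23) ≡ 9/17. 17⁻¹ ≡ 12 (mod 29) since 17·12 = 204 ≡ 1, so λ ≡ 9·12 ≡ 21.
  x = λ² - 15 - 15 = 441 - 30 ≡ 5; y = λ·(15 - 5) - 23 ≡ 13. → (5, 13)

(5, 13)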